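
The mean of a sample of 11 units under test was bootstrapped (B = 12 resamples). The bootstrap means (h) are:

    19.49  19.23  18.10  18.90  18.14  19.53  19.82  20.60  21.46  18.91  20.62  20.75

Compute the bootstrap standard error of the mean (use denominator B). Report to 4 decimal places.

Bootstrap SE is the standard deviation of the 12 replicate means.
Mean of replicates: (19.49 + 19.23 + 18.10 + 18.90 + 18.14 + 19.53 + 19.82 + 20.60 + 21.46 + 18.91 + 20.62 + 20.75) / 12 = 235.55000 / 12 = 19.62917
Sum of squared deviations: (−0.13917)² + (−0.39917)² + (−1.52917)² + (−0.72917)² + (−1.48917)² + (−0.09917)² + (+0.19083)² + (+0.97083)² + (+1.83083)² + (−0.71917)² + (+0.99083)² + (+1.12083)² = 12.36229
Variance = 12.36229 / 12 = 1.03019
SE* = √1.03019

SE* = 1.0150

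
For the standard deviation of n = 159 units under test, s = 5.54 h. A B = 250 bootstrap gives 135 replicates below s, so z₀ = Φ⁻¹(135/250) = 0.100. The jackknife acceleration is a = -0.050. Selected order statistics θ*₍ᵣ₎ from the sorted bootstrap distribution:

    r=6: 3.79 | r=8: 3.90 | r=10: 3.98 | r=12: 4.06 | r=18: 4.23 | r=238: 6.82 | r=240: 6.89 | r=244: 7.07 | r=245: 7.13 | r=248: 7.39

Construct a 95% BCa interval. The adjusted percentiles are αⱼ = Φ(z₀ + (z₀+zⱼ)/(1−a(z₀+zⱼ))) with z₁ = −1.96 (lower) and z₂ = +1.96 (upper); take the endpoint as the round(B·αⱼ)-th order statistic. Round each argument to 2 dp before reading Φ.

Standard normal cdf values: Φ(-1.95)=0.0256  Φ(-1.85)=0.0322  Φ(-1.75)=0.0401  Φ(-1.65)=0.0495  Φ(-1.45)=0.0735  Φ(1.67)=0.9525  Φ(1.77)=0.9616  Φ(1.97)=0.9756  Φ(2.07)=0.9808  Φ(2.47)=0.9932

(3.79, 7.07)

Lower: z₀ + z₁ = 0.100 + (-1.960) = -1.860; 1 − a(z₀+z₁) = 1 − (-0.050)(-1.860) = 0.9070; argument = 0.100 + (-1.860)/0.9070 = -1.9507 → -1.95.
α₁ = Φ(-1.95) = 0.0256; rank = round(250 × 0.0256) = 6; θ*₍6₎ = 3.79.
Upper: z₀ + z₂ = 2.060; 1 − a(z₀+z₂) = 1.1030; argument = 1.9676 → 1.97; α₂ = 0.9756; rank = 244; θ*₍244₎ = 7.07.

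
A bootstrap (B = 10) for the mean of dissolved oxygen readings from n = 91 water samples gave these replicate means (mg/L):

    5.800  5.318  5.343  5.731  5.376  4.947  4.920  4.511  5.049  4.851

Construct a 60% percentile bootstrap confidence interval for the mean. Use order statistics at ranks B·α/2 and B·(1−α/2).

Sorted replicates: 4.511, 4.851, 4.920, 4.947, 5.049, 5.318, 5.343, 5.376, 5.731, 5.800
α = 0.40; lower rank = 10 × 0.200 = 2; upper rank = 10 × 0.800 = 8.
The 2nd smallest replicate is 4.851; the 8th is 5.376.

(4.851, 5.376)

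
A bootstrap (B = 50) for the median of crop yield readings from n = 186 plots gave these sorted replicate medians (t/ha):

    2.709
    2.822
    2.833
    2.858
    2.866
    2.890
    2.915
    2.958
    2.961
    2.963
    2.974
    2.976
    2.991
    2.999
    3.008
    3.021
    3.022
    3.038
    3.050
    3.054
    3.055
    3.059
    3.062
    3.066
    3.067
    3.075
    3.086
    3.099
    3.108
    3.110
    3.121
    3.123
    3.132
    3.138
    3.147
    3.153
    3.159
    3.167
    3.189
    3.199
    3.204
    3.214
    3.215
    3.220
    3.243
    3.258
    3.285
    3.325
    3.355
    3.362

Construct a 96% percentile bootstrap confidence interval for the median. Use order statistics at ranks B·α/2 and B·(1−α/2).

α = 0.04; lower rank = 50 × 0.020 = 1; upper rank = 50 × 0.980 = 49.
The 1st smallest replicate is 2.709; the 49th is 3.355.

(2.709, 3.355)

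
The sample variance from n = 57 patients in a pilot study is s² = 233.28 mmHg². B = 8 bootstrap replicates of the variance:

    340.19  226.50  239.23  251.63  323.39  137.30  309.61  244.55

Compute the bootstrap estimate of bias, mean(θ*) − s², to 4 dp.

mean(θ*) = (340.19 + 226.50 + 239.23 + 251.63 + 323.39 + 137.30 + 309.61 + 244.55) / 8 = 259.05000
bias = 259.05000 − 233.28

bias = +25.7700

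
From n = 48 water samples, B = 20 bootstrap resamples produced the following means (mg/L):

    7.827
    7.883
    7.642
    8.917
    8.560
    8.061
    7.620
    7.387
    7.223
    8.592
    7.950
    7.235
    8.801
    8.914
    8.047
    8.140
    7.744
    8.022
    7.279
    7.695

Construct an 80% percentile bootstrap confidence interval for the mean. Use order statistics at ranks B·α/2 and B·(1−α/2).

(7.235, 8.801)

Sorted replicates: 7.223, 7.235, 7.279, 7.387, 7.620, 7.642, 7.695, 7.744, 7.827, 7.883, 7.950, 8.022, 8.047, 8.061, 8.140, 8.560, 8.592, 8.801, 8.914, 8.917
α = 0.20; lower rank = 20 × 0.100 = 2; upper rank = 20 × 0.900 = 18.
The 2nd smallest replicate is 7.235; the 18th is 8.801.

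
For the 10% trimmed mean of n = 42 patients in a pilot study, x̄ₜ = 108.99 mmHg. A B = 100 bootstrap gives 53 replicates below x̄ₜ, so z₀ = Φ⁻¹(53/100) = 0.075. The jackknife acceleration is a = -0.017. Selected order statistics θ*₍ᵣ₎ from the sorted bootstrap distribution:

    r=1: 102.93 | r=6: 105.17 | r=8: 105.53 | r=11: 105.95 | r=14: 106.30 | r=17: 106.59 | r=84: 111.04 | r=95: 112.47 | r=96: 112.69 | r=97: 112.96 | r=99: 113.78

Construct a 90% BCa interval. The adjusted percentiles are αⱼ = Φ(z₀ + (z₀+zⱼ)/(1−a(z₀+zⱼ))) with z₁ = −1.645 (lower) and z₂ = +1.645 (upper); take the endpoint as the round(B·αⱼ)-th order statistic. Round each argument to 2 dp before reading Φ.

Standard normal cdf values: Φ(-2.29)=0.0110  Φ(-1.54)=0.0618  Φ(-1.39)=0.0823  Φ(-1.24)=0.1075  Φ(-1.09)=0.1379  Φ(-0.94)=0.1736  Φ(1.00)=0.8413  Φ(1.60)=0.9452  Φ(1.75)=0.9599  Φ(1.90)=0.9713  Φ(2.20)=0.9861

(105.17, 112.69)

Lower: z₀ + z₁ = 0.075 + (-1.645) = -1.570; 1 − a(z₀+z₁) = 1 − (-0.017)(-1.570) = 0.9733; argument = 0.075 + (-1.570)/0.9733 = -1.5381 → -1.54.
α₁ = Φ(-1.54) = 0.0618; rank = round(100 × 0.0618) = 6; θ*₍6₎ = 105.17.
Upper: z₀ + z₂ = 1.720; 1 − a(z₀+z₂) = 1.0292; argument = 1.7461 → 1.75; α₂ = 0.9599; rank = 96; θ*₍96₎ = 112.69.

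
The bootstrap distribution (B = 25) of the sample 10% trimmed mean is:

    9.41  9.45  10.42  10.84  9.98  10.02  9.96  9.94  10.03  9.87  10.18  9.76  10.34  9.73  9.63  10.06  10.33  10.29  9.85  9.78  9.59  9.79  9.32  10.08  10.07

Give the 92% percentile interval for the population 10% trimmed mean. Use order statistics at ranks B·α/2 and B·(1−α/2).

(9.32, 10.42)

Sorted replicates: 9.32, 9.41, 9.45, 9.59, 9.63, 9.73, 9.76, 9.78, 9.79, 9.85, 9.87, 9.94, 9.96, 9.98, 10.02, 10.03, 10.06, 10.07, 10.08, 10.18, 10.29, 10.33, 10.34, 10.42, 10.84
α = 0.08; lower rank = 25 × 0.040 = 1; upper rank = 25 × 0.960 = 24.
The 1st smallest replicate is 9.32; the 24th is 10.42.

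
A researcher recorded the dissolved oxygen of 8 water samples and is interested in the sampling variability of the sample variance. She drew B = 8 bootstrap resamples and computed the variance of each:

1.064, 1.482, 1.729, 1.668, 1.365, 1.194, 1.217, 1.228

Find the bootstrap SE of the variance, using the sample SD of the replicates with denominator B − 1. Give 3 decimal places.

Bootstrap SE is the standard deviation of the 8 replicate variances.
Mean of replicates: (1.064 + 1.482 + 1.729 + 1.668 + 1.365 + 1.194 + 1.217 + 1.228) / 8 = 10.9470 / 8 = 1.3684
Sum of squared deviations: (−0.3044)² + (+0.1136)² + (+0.3606)² + (+0.2996)² + (−0.0034)² + (−0.1744)² + (−0.1514)² + (−0.1404)² = 0.3984
Variance = 0.3984 / 7 = 0.0569
SE* = √0.0569

SE* = 0.239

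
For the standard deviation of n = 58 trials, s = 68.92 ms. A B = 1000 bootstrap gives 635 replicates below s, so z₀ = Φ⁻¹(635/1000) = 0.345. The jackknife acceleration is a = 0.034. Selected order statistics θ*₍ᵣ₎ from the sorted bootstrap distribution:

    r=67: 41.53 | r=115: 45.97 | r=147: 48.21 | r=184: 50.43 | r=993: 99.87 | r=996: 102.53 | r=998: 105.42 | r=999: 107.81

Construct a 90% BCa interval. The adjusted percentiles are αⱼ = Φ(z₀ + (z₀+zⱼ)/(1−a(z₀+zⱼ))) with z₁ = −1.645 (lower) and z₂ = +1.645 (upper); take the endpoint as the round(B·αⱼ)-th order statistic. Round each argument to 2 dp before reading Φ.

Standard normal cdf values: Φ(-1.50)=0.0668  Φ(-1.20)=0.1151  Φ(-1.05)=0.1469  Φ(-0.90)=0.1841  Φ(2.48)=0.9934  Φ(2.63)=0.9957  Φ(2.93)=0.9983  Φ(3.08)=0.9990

(50.43, 99.87)

Lower: z₀ + z₁ = 0.345 + (-1.645) = -1.300; 1 − a(z₀+z₁) = 1 − (0.034)(-1.300) = 1.0442; argument = 0.345 + (-1.300)/1.0442 = -0.9000 → -0.90.
α₁ = Φ(-0.90) = 0.1841; rank = round(1000 × 0.1841) = 184; θ*₍184₎ = 50.43.
Upper: z₀ + z₂ = 1.990; 1 − a(z₀+z₂) = 0.9323; argument = 2.4794 → 2.48; α₂ = 0.9934; rank = 993; θ*₍993₎ = 99.87.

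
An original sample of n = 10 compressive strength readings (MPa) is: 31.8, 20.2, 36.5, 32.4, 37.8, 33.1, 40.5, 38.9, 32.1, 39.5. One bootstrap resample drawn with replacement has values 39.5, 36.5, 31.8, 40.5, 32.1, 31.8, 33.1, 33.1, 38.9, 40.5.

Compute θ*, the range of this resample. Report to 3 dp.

Range = 40.5 − 31.8 = 8.700

θ* = 8.700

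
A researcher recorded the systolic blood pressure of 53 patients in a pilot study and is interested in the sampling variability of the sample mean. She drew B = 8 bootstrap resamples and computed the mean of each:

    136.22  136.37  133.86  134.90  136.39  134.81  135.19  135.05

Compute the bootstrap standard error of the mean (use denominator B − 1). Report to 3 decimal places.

SE* = 0.903

Bootstrap SE is the standard deviation of the 8 replicate means.
Mean of replicates: (136.22 + 136.37 + 133.86 + 134.90 + 136.39 + 134.81 + 135.19 + 135.05) / 8 = 1082.7900 / 8 = 135.3487
Sum of squared deviations: (+0.8713)² + (+1.0213)² + (−1.4887)² + (−0.4487)² + (+1.0412)² + (−0.5387)² + (−0.1587)² + (−0.2987)² = 5.7087
Variance = 5.7087 / 7 = 0.8155
SE* = √0.8155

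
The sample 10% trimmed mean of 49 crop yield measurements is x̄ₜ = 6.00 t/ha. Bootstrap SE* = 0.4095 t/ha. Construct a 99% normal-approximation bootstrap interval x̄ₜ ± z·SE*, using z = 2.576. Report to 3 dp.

Margin = 2.576 × 0.4095 = 1.0549
Interval: 6.00 ± 1.0549

(4.945, 7.055)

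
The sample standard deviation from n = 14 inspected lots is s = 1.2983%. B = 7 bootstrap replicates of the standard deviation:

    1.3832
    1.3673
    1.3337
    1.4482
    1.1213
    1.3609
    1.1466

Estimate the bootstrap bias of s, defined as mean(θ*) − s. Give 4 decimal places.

bias = +0.0104

mean(θ*) = (1.3832 + 1.3673 + 1.3337 + 1.4482 + 1.1213 + 1.3609 + 1.1466) / 7 = 1.30874
bias = 1.30874 − 1.2983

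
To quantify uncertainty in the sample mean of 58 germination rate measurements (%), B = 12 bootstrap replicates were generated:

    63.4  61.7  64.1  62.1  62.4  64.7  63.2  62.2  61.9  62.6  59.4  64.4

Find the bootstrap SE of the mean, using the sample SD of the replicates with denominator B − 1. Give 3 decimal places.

SE* = 1.440

Bootstrap SE is the standard deviation of the 12 replicate means.
Mean of replicates: (63.4 + 61.7 + 64.1 + 62.1 + 62.4 + 64.7 + 63.2 + 62.2 + 61.9 + 62.6 + 59.4 + 64.4) / 12 = 752.1000 / 12 = 62.6750
Sum of squared deviations: (+0.7250)² + (−0.9750)² + (+1.4250)² + (−0.5750)² + (−0.2750)² + (+2.0250)² + (+0.5250)² + (−0.4750)² + (−0.7750)² + (−0.0750)² + (−3.2750)² + (+1.7250)² = 22.8225
Variance = 22.8225 / 11 = 2.0748
SE* = √2.0748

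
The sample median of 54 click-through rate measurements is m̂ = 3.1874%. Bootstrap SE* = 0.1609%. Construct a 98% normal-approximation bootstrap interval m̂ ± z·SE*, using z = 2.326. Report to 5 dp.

(2.81315, 3.56165)

Margin = 2.326 × 0.1609 = 0.374253
Interval: 3.1874 ± 0.374253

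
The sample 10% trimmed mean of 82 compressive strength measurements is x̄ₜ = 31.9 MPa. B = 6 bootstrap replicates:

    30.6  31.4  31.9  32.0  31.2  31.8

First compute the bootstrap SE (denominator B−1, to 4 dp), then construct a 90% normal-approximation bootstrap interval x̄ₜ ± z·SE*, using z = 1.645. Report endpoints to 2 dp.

Mean of replicates = 31.4833; sum of squared deviations = 1.4083; SE* = √(1.4083/5) = 0.5307
Margin = 1.645 × 0.5307 = 0.873
Interval: 31.9 ± 0.873

(31.03, 32.77)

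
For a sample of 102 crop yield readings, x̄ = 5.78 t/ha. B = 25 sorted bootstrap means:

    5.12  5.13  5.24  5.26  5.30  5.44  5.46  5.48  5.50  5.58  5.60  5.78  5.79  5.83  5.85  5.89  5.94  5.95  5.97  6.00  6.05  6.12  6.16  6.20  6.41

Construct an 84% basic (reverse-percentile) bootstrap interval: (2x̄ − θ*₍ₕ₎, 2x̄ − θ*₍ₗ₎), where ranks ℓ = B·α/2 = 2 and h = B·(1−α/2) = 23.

(5.40, 6.43)

Percentile endpoints at ranks 2 and 23: θ*₍2₎ = 5.13, θ*₍23₎ = 6.16.
Basic interval reflects these around x̄:
  lower = 2 × 5.78 − 6.16 = 5.40
  upper = 2 × 5.78 − 5.13 = 6.43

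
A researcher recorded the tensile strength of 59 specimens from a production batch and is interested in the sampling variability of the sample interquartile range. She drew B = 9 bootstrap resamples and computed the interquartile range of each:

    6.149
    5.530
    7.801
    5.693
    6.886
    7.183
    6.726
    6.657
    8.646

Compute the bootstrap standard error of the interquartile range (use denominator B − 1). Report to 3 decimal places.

SE* = 0.991

Bootstrap SE is the standard deviation of the 9 replicate interquartile ranges.
Mean of replicates: (6.149 + 5.530 + 7.801 + 5.693 + 6.886 + 7.183 + 6.726 + 6.657 + 8.646) / 9 = 61.2710 / 9 = 6.8079
Sum of squared deviations: (−0.6589)² + (−1.2779)² + (+0.9931)² + (−1.1149)² + (+0.0781)² + (+0.3751)² + (−0.0819)² + (−0.1509)² + (+1.8381)² = 7.8513
Variance = 7.8513 / 8 = 0.9814
SE* = √0.9814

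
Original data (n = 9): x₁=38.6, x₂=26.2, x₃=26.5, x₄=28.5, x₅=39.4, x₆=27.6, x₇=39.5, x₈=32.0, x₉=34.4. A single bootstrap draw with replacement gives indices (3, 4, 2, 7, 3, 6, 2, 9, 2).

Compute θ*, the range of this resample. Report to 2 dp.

Resample values: 26.5, 28.5, 26.2, 39.5, 26.5, 27.6, 26.2, 34.4, 26.2.
Range = 39.5 − 26.2 = 13.30

θ* = 13.30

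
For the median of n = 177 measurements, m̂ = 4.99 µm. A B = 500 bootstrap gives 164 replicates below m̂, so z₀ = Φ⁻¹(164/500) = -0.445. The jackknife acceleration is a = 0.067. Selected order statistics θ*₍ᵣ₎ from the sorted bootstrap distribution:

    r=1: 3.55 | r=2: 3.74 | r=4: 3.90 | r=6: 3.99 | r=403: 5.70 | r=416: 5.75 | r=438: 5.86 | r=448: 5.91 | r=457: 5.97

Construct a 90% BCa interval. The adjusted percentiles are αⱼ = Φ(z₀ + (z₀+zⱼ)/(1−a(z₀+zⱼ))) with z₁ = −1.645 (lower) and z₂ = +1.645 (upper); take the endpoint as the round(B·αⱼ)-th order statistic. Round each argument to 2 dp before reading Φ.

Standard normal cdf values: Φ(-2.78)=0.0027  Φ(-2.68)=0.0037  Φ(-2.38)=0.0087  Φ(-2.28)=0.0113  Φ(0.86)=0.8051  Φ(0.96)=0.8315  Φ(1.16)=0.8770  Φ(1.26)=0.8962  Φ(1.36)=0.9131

Lower: z₀ + z₁ = -0.445 + (-1.645) = -2.090; 1 − a(z₀+z₁) = 1 − (0.067)(-2.090) = 1.1400; argument = -0.445 + (-2.090)/1.1400 = -2.2783 → -2.28.
α₁ = Φ(-2.28) = 0.0113; rank = round(500 × 0.0113) = 6; θ*₍6₎ = 3.99.
Upper: z₀ + z₂ = 1.200; 1 − a(z₀+z₂) = 0.9196; argument = 0.8599 → 0.86; α₂ = 0.8051; rank = 403; θ*₍403₎ = 5.70.

(3.99, 5.70)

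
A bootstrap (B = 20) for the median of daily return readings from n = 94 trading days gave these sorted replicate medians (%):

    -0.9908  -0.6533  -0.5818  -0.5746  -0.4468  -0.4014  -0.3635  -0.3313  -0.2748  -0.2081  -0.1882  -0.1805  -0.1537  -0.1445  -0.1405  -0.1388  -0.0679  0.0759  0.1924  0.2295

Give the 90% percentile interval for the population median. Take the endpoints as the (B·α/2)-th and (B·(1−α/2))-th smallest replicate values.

α = 0.10; lower rank = 20 × 0.050 = 1; upper rank = 20 × 0.950 = 19.
The 1st smallest replicate is -0.9908; the 19th is 0.1924.

(-0.9908, 0.1924)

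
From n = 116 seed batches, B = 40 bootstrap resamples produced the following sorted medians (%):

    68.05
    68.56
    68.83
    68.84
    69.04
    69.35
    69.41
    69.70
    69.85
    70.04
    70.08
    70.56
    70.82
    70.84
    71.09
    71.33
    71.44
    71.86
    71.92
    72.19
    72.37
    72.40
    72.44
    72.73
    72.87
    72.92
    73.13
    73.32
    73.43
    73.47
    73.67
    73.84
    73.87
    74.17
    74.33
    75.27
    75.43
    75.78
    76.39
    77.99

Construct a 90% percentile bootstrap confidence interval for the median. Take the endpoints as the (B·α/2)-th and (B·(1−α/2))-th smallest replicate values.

(68.56, 75.78)

α = 0.10; lower rank = 40 × 0.050 = 2; upper rank = 40 × 0.950 = 38.
The 2nd smallest replicate is 68.56; the 38th is 75.78.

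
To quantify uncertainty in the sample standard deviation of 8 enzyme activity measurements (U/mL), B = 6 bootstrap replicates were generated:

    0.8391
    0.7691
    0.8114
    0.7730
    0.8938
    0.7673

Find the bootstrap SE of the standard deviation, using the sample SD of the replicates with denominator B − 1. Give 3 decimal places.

Bootstrap SE is the standard deviation of the 6 replicate standard deviations.
Mean of replicates: (0.8391 + 0.7691 + 0.8114 + 0.7730 + 0.8938 + 0.7673) / 6 = 4.85370 / 6 = 0.80895
Sum of squared deviations: (+0.03015)² + (−0.03985)² + (+0.00245)² + (−0.03595)² + (+0.08485)² + (−0.04165)² = 0.01273
Variance = 0.01273 / 5 = 0.00255
SE* = √0.00255

SE* = 0.050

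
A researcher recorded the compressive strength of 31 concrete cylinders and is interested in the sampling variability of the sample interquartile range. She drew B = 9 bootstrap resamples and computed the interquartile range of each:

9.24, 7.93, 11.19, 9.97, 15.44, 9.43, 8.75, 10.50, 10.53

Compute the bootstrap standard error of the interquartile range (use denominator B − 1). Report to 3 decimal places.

Bootstrap SE is the standard deviation of the 9 replicate interquartile ranges.
Mean of replicates: (9.24 + 7.93 + 11.19 + 9.97 + 15.44 + 9.43 + 8.75 + 10.50 + 10.53) / 9 = 92.9800 / 9 = 10.3311
Sum of squared deviations: (−1.0911)² + (−2.4011)² + (+0.8589)² + (−0.3611)² + (+5.1089)² + (−0.9011)² + (−1.5811)² + (+0.1689)² + (+0.1989)² = 37.3047
Variance = 37.3047 / 8 = 4.6631
SE* = √4.6631

SE* = 2.159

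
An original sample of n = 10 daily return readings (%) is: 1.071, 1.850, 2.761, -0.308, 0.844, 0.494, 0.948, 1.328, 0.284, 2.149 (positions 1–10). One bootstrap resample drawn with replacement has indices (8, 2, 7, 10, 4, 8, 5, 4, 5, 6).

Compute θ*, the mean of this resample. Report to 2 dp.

θ* = 0.92

Resample values: 1.328, 1.850, 0.948, 2.149, -0.308, 1.328, 0.844, -0.308, 0.844, 0.494.
Mean = (1.328 + 1.850 + 0.948 + 2.149 + (-0.308) + 1.328 + 0.844 + (-0.308) + 0.844 + 0.494) / 10 = 9.1690 / 10 = 0.92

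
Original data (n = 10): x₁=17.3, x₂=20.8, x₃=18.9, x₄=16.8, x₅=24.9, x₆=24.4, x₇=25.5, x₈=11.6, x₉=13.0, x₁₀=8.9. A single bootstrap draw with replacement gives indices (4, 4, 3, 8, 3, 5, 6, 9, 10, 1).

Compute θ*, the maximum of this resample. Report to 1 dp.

Resample values: 16.8, 16.8, 18.9, 11.6, 18.9, 24.9, 24.4, 13.0, 8.9, 17.3.
Maximum = 24.9

θ* = 24.9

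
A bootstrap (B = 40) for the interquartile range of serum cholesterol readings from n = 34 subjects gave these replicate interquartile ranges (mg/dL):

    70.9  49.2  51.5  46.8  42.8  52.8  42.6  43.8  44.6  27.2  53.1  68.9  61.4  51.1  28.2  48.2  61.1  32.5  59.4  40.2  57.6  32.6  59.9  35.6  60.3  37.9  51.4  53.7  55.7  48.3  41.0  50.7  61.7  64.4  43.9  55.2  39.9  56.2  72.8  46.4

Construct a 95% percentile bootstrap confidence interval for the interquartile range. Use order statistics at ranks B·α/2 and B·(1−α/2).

Sorted replicates: 27.2, 28.2, 32.5, 32.6, 35.6, 37.9, 39.9, 40.2, 41.0, 42.6, 42.8, 43.8, 43.9, 44.6, 46.4, 46.8, 48.2, 48.3, 49.2, 50.7, 51.1, 51.4, 51.5, 52.8, 53.1, 53.7, 55.2, 55.7, 56.2, 57.6, 59.4, 59.9, 60.3, 61.1, 61.4, 61.7, 64.4, 68.9, 70.9, 72.8
α = 0.05; lower rank = 40 × 0.025 = 1; upper rank = 40 × 0.975 = 39.
The 1st smallest replicate is 27.2; the 39th is 70.9.

(27.2, 70.9)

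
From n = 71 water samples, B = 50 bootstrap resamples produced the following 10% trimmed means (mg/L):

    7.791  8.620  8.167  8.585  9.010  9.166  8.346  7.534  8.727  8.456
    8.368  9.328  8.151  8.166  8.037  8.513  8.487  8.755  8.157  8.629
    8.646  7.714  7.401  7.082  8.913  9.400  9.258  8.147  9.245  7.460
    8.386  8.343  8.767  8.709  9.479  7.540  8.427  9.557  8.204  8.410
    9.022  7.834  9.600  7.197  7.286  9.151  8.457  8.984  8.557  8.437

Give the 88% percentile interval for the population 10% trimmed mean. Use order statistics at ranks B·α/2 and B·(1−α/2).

Sorted replicates: 7.082, 7.197, 7.286, 7.401, 7.460, 7.534, 7.540, 7.714, 7.791, 7.834, 8.037, 8.147, 8.151, 8.157, 8.166, 8.167, 8.204, 8.343, 8.346, 8.368, 8.386, 8.410, 8.427, 8.437, 8.456, 8.457, 8.487, 8.513, 8.557, 8.585, 8.620, 8.629, 8.646, 8.709, 8.727, 8.755, 8.767, 8.913, 8.984, 9.010, 9.022, 9.151, 9.166, 9.245, 9.258, 9.328, 9.400, 9.479, 9.557, 9.600
α = 0.12; lower rank = 50 × 0.060 = 3; upper rank = 50 × 0.940 = 47.
The 3rd smallest replicate is 7.286; the 47th is 9.400.

(7.286, 9.400)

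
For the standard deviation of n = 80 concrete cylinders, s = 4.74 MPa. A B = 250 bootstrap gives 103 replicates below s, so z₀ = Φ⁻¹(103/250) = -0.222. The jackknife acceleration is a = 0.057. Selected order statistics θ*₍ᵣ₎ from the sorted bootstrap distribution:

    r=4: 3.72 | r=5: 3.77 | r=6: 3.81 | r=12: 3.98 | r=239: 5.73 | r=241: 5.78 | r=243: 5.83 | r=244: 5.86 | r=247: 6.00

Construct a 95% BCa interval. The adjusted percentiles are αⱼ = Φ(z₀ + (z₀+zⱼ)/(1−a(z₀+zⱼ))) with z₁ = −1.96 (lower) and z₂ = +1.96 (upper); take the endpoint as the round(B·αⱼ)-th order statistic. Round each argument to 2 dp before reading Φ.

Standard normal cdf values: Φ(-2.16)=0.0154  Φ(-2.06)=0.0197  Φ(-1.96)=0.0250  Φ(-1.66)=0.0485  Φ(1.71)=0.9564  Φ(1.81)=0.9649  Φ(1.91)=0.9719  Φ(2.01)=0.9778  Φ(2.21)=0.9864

Lower: z₀ + z₁ = -0.222 + (-1.960) = -2.182; 1 − a(z₀+z₁) = 1 − (0.057)(-2.182) = 1.1244; argument = -0.222 + (-2.182)/1.1244 = -2.1626 → -2.16.
α₁ = Φ(-2.16) = 0.0154; rank = round(250 × 0.0154) = 4; θ*₍4₎ = 3.72.
Upper: z₀ + z₂ = 1.738; 1 − a(z₀+z₂) = 0.9009; argument = 1.7071 → 1.71; α₂ = 0.9564; rank = 239; θ*₍239₎ = 5.73.

(3.72, 5.73)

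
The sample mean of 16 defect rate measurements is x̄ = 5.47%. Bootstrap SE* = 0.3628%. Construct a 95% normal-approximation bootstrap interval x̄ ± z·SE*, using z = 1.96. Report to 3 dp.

(4.759, 6.181)

Margin = 1.96 × 0.3628 = 0.7111
Interval: 5.47 ± 0.7111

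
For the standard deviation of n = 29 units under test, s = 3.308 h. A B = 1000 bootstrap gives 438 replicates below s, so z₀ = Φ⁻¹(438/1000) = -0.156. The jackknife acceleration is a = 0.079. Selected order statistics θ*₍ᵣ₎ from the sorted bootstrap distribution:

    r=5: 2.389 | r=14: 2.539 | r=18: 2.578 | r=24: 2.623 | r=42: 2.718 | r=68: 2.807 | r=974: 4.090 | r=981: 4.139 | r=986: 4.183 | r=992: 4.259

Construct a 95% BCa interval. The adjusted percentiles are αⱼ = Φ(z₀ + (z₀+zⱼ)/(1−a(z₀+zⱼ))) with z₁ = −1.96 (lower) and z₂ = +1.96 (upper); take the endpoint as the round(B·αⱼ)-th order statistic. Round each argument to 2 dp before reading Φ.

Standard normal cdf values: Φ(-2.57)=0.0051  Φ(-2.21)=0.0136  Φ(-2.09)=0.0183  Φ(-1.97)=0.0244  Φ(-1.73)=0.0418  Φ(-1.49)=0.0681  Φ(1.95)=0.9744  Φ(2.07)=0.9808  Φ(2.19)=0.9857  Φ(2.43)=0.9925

Lower: z₀ + z₁ = -0.156 + (-1.960) = -2.116; 1 − a(z₀+z₁) = 1 − (0.079)(-2.116) = 1.1672; argument = -0.156 + (-2.116)/1.1672 = -1.9689 → -1.97.
α₁ = Φ(-1.97) = 0.0244; rank = round(1000 × 0.0244) = 24; θ*₍24₎ = 2.623.
Upper: z₀ + z₂ = 1.804; 1 − a(z₀+z₂) = 0.8575; argument = 1.9478 → 1.95; α₂ = 0.9744; rank = 974; θ*₍974₎ = 4.090.

(2.623, 4.090)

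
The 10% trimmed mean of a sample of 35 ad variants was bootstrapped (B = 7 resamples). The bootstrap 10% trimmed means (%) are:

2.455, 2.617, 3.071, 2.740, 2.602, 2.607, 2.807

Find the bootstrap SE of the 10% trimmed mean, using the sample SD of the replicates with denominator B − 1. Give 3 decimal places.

Bootstrap SE is the standard deviation of the 7 replicate 10% trimmed means.
Mean of replicates: (2.455 + 2.617 + 3.071 + 2.740 + 2.602 + 2.607 + 2.807) / 7 = 18.8990 / 7 = 2.6999
Sum of squared deviations: (−0.2449)² + (−0.0829)² + (+0.3711)² + (+0.0401)² + (−0.0979)² + (−0.0929)² + (+0.1071)² = 0.2359
Variance = 0.2359 / 6 = 0.0393
SE* = √0.0393

SE* = 0.198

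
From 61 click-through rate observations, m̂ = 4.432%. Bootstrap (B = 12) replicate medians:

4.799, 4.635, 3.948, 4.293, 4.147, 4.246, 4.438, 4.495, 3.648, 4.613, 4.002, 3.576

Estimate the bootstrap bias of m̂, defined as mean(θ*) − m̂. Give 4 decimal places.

mean(θ*) = (4.799 + 4.635 + 3.948 + 4.293 + 4.147 + 4.246 + 4.438 + 4.495 + 3.648 + 4.613 + 4.002 + 3.576) / 12 = 4.23667
bias = 4.23667 − 4.432

bias = −0.1953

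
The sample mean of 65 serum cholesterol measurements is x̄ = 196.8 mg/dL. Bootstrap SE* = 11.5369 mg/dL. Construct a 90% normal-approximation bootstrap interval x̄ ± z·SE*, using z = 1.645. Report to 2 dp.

(177.82, 215.78)

Margin = 1.645 × 11.5369 = 18.978
Interval: 196.8 ± 18.978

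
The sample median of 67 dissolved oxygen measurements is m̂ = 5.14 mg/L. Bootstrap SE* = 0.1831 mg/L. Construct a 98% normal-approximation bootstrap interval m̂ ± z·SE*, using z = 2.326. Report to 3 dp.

(4.714, 5.566)

Margin = 2.326 × 0.1831 = 0.4259
Interval: 5.14 ± 0.4259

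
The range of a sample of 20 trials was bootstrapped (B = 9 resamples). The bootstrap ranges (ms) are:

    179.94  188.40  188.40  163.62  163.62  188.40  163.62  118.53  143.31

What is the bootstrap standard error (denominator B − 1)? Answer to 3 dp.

Bootstrap SE is the standard deviation of the 9 replicate ranges.
Mean of replicates: (179.94 + 188.40 + 188.40 + 163.62 + 163.62 + 188.40 + 163.62 + 118.53 + 143.31) / 9 = 1497.8400 / 9 = 166.4267
Sum of squared deviations: (+13.5133)² + (+21.9733)² + (+21.9733)² + (−2.8067)² + (−2.8067)² + (+21.9733)² + (−2.8067)² + (−47.8967)² + (−23.1167)² = 4483.1954
Variance = 4483.1954 / 8 = 560.3994
SE* = √560.3994

SE* = 23.673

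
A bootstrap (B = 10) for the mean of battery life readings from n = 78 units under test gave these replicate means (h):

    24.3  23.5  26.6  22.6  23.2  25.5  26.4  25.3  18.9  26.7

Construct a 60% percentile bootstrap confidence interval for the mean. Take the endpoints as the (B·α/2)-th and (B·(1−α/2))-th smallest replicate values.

(22.6, 26.4)

Sorted replicates: 18.9, 22.6, 23.2, 23.5, 24.3, 25.3, 25.5, 26.4, 26.6, 26.7
α = 0.40; lower rank = 10 × 0.200 = 2; upper rank = 10 × 0.800 = 8.
The 2nd smallest replicate is 22.6; the 8th is 26.4.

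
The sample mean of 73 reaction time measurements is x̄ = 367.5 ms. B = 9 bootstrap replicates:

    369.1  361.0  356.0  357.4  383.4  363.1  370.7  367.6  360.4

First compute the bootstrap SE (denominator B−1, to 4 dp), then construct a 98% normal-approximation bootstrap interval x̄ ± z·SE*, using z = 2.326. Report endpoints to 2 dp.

(347.82, 387.18)

Mean of replicates = 365.4111; sum of squared deviations = 572.6289; SE* = √(572.6289/8) = 8.4604
Margin = 2.326 × 8.4604 = 19.679
Interval: 367.5 ± 19.679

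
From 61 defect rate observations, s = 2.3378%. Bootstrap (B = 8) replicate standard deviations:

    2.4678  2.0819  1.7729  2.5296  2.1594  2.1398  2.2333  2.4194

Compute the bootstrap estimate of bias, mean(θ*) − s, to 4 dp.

bias = −0.1123

mean(θ*) = (2.4678 + 2.0819 + 1.7729 + 2.5296 + 2.1594 + 2.1398 + 2.2333 + 2.4194) / 8 = 2.22551
bias = 2.22551 − 2.3378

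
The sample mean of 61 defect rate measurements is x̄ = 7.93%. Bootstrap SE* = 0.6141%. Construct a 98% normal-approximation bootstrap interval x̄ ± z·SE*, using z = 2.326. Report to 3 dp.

Margin = 2.326 × 0.6141 = 1.4284
Interval: 7.93 ± 1.4284

(6.502, 9.358)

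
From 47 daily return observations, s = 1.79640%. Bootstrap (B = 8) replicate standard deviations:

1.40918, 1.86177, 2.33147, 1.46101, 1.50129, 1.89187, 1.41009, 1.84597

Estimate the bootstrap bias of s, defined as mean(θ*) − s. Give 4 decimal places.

bias = −0.0823

mean(θ*) = (1.40918 + 1.86177 + 2.33147 + 1.46101 + 1.50129 + 1.89187 + 1.41009 + 1.84597) / 8 = 1.71408
bias = 1.71408 − 1.79640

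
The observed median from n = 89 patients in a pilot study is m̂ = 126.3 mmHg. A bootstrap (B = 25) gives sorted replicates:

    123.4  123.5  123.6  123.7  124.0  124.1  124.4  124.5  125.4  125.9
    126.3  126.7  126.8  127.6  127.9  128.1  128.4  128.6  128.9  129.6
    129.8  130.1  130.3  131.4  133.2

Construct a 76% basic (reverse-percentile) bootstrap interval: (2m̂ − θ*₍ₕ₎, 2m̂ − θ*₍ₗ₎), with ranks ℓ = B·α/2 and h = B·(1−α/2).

Percentile endpoints at ranks 3 and 22: θ*₍3₎ = 123.6, θ*₍22₎ = 130.1.
Basic interval reflects these around m̂:
  lower = 2 × 126.3 − 130.1 = 122.5
  upper = 2 × 126.3 − 123.6 = 129.0

(122.5, 129.0)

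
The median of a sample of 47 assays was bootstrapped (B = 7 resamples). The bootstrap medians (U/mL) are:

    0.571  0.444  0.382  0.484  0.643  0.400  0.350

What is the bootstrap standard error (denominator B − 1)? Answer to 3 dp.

SE* = 0.106

Bootstrap SE is the standard deviation of the 7 replicate medians.
Mean of replicates: (0.571 + 0.444 + 0.382 + 0.484 + 0.643 + 0.400 + 0.350) / 7 = 3.2740 / 7 = 0.4677
Sum of squared deviations: (+0.1033)² + (−0.0237)² + (−0.0857)² + (+0.0163)² + (+0.1753)² + (−0.0677)² + (−0.1177)² = 0.0680
Variance = 0.0680 / 6 = 0.0113
SE* = √0.0113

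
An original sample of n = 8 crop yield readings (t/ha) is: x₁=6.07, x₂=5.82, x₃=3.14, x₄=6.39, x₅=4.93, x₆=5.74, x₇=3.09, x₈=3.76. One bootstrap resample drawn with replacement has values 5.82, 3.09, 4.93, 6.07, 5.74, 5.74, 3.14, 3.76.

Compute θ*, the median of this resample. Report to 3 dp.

θ* = 5.335

Sorted: 3.09, 3.14, 3.76, 4.93, 5.74, 5.74, 5.82, 6.07
Median = average of the two middle values = 5.335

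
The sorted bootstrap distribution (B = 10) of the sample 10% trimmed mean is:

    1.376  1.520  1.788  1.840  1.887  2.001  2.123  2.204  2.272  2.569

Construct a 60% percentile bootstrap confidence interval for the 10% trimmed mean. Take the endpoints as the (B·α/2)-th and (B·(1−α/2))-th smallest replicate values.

(1.520, 2.204)

α = 0.40; lower rank = 10 × 0.200 = 2; upper rank = 10 × 0.800 = 8.
The 2nd smallest replicate is 1.520; the 8th is 2.204.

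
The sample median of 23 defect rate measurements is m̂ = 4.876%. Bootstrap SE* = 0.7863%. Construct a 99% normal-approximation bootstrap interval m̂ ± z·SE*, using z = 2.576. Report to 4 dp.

(2.8505, 6.9015)

Margin = 2.576 × 0.7863 = 2.02551
Interval: 4.876 ± 2.02551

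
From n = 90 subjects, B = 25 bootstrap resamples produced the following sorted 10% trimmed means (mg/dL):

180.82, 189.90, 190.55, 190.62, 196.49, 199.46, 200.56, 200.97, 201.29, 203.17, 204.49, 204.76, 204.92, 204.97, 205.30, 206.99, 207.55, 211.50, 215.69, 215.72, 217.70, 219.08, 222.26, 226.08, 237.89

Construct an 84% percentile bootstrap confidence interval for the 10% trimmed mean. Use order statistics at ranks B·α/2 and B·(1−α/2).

α = 0.16; lower rank = 25 × 0.080 = 2; upper rank = 25 × 0.920 = 23.
The 2nd smallest replicate is 189.90; the 23rd is 222.26.

(189.90, 222.26)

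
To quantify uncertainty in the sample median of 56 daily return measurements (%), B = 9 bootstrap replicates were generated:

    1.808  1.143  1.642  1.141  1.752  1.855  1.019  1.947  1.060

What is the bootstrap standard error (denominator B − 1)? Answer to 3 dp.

SE* = 0.385

Bootstrap SE is the standard deviation of the 9 replicate medians.
Mean of replicates: (1.808 + 1.143 + 1.642 + 1.141 + 1.752 + 1.855 + 1.019 + 1.947 + 1.060) / 9 = 13.3670 / 9 = 1.4852
Sum of squared deviations: (+0.3228)² + (−0.3422)² + (+0.1568)² + (−0.3442)² + (+0.2668)² + (+0.3698)² + (−0.4662)² + (+0.4618)² + (−0.4252)² = 1.1837
Variance = 1.1837 / 8 = 0.1480
SE* = √0.1480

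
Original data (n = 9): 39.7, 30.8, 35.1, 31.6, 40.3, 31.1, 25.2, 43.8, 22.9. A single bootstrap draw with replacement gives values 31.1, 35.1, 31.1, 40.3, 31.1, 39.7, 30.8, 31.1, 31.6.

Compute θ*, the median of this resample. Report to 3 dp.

θ* = 31.100

Sorted: 30.8, 31.1, 31.1, 31.1, 31.1, 31.6, 35.1, 39.7, 40.3
Median = middle value = 31.100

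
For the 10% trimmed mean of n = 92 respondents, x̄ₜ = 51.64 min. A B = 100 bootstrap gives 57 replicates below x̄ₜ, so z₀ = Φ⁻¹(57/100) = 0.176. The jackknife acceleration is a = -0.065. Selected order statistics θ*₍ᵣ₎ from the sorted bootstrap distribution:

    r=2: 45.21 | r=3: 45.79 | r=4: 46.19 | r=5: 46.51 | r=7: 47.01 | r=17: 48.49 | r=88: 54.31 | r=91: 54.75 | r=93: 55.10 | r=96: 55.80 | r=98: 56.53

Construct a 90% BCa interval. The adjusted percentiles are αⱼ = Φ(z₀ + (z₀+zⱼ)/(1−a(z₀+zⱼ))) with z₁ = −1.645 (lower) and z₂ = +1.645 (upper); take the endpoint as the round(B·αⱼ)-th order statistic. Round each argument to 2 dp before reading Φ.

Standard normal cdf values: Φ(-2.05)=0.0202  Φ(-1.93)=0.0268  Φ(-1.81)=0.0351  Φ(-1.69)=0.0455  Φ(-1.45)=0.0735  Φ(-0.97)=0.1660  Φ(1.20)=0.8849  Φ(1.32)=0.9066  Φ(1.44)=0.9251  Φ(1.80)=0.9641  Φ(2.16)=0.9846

Lower: z₀ + z₁ = 0.176 + (-1.645) = -1.469; 1 − a(z₀+z₁) = 1 − (-0.065)(-1.469) = 0.9045; argument = 0.176 + (-1.469)/0.9045 = -1.4481 → -1.45.
α₁ = Φ(-1.45) = 0.0735; rank = round(100 × 0.0735) = 7; θ*₍7₎ = 47.01.
Upper: z₀ + z₂ = 1.821; 1 − a(z₀+z₂) = 1.1184; argument = 1.8043 → 1.80; α₂ = 0.9641; rank = 96; θ*₍96₎ = 55.80.

(47.01, 55.80)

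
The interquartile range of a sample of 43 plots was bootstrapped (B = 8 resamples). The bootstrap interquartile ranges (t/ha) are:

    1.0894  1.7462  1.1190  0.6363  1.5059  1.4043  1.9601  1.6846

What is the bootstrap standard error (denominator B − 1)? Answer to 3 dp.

Bootstrap SE is the standard deviation of the 8 replicate interquartile ranges.
Mean of replicates: (1.0894 + 1.7462 + 1.1190 + 0.6363 + 1.5059 + 1.4043 + 1.9601 + 1.6846) / 8 = 11.14580 / 8 = 1.39322
Sum of squared deviations: (−0.30383)² + (+0.35298)² + (−0.27422)² + (−0.75692)² + (+0.11268)² + (+0.01108)² + (+0.56688)² + (+0.29138)² = 1.28410
Variance = 1.28410 / 7 = 0.18344
SE* = √0.18344

SE* = 0.428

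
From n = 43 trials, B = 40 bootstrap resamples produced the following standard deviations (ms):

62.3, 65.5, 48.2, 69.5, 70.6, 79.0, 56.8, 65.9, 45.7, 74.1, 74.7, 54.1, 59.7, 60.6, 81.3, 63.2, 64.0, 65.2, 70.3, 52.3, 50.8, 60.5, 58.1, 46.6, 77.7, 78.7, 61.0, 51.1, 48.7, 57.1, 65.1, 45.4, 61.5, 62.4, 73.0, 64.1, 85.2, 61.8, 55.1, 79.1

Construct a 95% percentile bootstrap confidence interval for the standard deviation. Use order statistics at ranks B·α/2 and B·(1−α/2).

(45.4, 81.3)

Sorted replicates: 45.4, 45.7, 46.6, 48.2, 48.7, 50.8, 51.1, 52.3, 54.1, 55.1, 56.8, 57.1, 58.1, 59.7, 60.5, 60.6, 61.0, 61.5, 61.8, 62.3, 62.4, 63.2, 64.0, 64.1, 65.1, 65.2, 65.5, 65.9, 69.5, 70.3, 70.6, 73.0, 74.1, 74.7, 77.7, 78.7, 79.0, 79.1, 81.3, 85.2
α = 0.05; lower rank = 40 × 0.025 = 1; upper rank = 40 × 0.975 = 39.
The 1st smallest replicate is 45.4; the 39th is 81.3.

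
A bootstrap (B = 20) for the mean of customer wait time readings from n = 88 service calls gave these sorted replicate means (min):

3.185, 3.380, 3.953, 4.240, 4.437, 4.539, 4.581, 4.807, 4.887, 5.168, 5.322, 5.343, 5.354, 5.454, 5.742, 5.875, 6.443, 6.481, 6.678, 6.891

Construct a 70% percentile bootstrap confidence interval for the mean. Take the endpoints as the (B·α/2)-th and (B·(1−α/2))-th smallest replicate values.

α = 0.30; lower rank = 20 × 0.150 = 3; upper rank = 20 × 0.850 = 17.
The 3rd smallest replicate is 3.953; the 17th is 6.443.

(3.953, 6.443)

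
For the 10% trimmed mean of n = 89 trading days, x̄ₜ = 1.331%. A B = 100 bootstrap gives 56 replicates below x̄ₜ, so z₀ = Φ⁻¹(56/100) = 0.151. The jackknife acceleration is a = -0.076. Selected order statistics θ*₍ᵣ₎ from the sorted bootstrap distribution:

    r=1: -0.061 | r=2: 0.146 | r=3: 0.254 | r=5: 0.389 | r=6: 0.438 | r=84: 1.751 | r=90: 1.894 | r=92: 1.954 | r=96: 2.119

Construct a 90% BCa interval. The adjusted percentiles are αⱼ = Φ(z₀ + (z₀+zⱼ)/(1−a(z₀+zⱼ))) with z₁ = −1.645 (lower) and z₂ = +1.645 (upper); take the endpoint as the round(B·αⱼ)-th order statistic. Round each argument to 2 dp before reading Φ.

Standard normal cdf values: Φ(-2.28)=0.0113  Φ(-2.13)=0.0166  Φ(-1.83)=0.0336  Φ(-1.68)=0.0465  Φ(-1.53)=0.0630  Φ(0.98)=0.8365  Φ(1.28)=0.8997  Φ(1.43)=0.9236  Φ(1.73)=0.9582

(0.438, 2.119)

Lower: z₀ + z₁ = 0.151 + (-1.645) = -1.494; 1 − a(z₀+z₁) = 1 − (-0.076)(-1.494) = 0.8865; argument = 0.151 + (-1.494)/0.8865 = -1.5344 → -1.53.
α₁ = Φ(-1.53) = 0.0630; rank = round(100 × 0.0630) = 6; θ*₍6₎ = 0.438.
Upper: z₀ + z₂ = 1.796; 1 − a(z₀+z₂) = 1.1365; argument = 1.7313 → 1.73; α₂ = 0.9582; rank = 96; θ*₍96₎ = 2.119.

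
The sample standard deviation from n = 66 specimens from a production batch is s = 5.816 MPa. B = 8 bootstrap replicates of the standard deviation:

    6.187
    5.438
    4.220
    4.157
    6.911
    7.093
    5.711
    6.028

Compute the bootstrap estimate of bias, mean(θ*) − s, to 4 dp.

bias = −0.0979

mean(θ*) = (6.187 + 5.438 + 4.220 + 4.157 + 6.911 + 7.093 + 5.711 + 6.028) / 8 = 5.71812
bias = 5.71812 − 5.816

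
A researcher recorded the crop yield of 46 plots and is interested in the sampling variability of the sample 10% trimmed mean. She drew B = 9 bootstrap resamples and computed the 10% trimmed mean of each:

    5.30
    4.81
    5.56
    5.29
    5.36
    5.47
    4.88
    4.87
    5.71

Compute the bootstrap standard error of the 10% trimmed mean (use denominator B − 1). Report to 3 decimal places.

SE* = 0.325

Bootstrap SE is the standard deviation of the 9 replicate 10% trimmed means.
Mean of replicates: (5.30 + 4.81 + 5.56 + 5.29 + 5.36 + 5.47 + 4.88 + 4.87 + 5.71) / 9 = 47.2500 / 9 = 5.2500
Sum of squared deviations: (+0.0500)² + (−0.4400)² + (+0.3100)² + (+0.0400)² + (+0.1100)² + (+0.2200)² + (−0.3700)² + (−0.3800)² + (+0.4600)² = 0.8472
Variance = 0.8472 / 8 = 0.1059
SE* = √0.1059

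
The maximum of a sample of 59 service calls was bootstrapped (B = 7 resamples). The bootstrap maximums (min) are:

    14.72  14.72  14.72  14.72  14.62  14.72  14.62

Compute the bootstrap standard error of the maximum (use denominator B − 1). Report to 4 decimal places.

Bootstrap SE is the standard deviation of the 7 replicate maximums.
Mean of replicates: (14.72 + 14.72 + 14.72 + 14.72 + 14.62 + 14.72 + 14.62) / 7 = 102.84000 / 7 = 14.69143
Sum of squared deviations: (+0.02857)² + (+0.02857)² + (+0.02857)² + (+0.02857)² + (−0.07143)² + (+0.02857)² + (−0.07143)² = 0.01429
Variance = 0.01429 / 6 = 0.00238
SE* = √0.00238

SE* = 0.0488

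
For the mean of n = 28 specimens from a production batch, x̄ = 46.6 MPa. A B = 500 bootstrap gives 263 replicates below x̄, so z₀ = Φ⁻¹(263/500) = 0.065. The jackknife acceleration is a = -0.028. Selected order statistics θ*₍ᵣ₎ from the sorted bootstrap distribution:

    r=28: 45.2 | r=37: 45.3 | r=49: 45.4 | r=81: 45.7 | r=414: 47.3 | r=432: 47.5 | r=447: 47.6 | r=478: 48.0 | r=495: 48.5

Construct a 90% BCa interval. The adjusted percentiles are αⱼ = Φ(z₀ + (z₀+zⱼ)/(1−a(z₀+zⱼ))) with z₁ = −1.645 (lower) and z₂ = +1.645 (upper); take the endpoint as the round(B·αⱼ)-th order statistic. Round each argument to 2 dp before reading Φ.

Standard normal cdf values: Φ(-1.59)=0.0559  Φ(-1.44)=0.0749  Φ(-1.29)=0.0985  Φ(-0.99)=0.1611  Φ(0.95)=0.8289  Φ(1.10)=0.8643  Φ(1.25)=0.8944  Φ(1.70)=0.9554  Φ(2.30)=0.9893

Lower: z₀ + z₁ = 0.065 + (-1.645) = -1.580; 1 − a(z₀+z₁) = 1 − (-0.028)(-1.580) = 0.9558; argument = 0.065 + (-1.580)/0.9558 = -1.5881 → -1.59.
α₁ = Φ(-1.59) = 0.0559; rank = round(500 × 0.0559) = 28; θ*₍28₎ = 45.2.
Upper: z₀ + z₂ = 1.710; 1 − a(z₀+z₂) = 1.0479; argument = 1.6969 → 1.70; α₂ = 0.9554; rank = 478; θ*₍478₎ = 48.0.

(45.2, 48.0)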